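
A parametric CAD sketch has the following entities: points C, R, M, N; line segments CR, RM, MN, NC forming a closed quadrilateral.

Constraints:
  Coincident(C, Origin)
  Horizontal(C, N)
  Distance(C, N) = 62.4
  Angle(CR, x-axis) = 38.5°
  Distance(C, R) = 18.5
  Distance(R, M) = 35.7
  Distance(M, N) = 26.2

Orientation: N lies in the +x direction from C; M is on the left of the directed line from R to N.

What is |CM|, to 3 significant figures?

53.4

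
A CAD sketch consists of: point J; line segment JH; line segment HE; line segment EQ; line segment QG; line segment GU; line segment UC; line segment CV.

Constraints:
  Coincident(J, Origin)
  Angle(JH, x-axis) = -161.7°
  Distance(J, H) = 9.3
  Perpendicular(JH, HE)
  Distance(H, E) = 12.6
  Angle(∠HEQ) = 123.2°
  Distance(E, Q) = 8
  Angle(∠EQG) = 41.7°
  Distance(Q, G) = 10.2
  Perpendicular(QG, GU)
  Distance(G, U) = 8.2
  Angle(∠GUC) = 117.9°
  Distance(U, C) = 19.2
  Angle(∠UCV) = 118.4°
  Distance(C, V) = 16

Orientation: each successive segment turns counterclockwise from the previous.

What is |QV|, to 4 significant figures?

21.73

∠GUC = 117.9° gives UC at -84.50° from the x-axis; with |UC| = 19.2, C = (-7.763, -32.05). ∠UCV = 118.4° gives CV at -22.90° from the x-axis; with |CV| = 16.0, V = (6.976, -38.28). Then |QV| = |V − Q| = 21.73.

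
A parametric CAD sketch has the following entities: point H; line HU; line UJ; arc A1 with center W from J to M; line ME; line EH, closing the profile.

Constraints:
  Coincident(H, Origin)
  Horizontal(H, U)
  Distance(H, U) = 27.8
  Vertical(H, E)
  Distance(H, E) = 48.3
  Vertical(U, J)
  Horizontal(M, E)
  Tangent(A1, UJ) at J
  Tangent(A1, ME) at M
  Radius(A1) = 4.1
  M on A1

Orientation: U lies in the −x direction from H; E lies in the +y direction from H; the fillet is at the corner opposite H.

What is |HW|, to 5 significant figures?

50.153

H is at the origin; HU is horizontal with |HU| = 27.8 and U on the −x side, so U = (-27.800, 0.0000). HE is vertical with |HE| = 48.3 and E on the +y side, so E = (0.0000, 48.300). The virtual corner opposite H is at (-27.800, 48.300). The tangent condition forces WJ to be normal to UJ and since A1 is tangent to ME there, WM ⟂ ME, with radius 4.1, so the center W sits 4.1 in from both sides at W = (-23.700, 44.200). Then |HW| = |W − H| = 50.153.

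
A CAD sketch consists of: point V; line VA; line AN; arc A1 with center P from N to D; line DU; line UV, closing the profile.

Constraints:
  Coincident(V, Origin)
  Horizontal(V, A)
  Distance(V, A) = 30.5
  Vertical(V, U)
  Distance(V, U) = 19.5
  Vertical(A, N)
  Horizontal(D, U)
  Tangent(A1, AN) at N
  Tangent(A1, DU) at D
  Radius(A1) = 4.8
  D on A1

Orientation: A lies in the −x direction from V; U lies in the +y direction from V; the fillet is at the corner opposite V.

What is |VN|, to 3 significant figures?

33.9

V is at the origin; VA is horizontal with |VA| = 30.5 and A on the −x side, so A = (-30.5, 0.00). VU is vertical with |VU| = 19.5 and U on the +y side, so U = (0.00, 19.5). The virtual corner opposite V is at (-30.5, 19.5). Since A1 is tangent to AN there, PN ⟂ AN and A1 meets DU tangentially, so PD is at right angles to DU, with radius 4.8, so the center P sits 4.8 in from both sides at P = (-25.7, 14.7). That places the tangent points at N = (-30.5, 14.7) on AN and D = (-25.7, 19.5) on DU. Then |VN| = |N − V| = 33.9.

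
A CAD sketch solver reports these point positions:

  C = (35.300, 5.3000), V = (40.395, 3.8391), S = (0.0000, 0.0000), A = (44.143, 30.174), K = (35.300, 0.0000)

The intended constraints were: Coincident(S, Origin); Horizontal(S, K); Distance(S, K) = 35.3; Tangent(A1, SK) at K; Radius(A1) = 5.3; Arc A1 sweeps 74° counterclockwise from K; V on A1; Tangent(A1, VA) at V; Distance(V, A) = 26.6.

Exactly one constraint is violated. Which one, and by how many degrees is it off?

Tangent(A1, VA) at V — off by 7.90°.

S = (0.00, 0.00) ✓; S.y = 0.00, K.y = 0.00 ✓; |SK| = 35.30 ✓; ∠(CK, KS) = 90.00° ✓; |CK| = 5.300 ✓; bearing(C→V) − bearing(C→K) = 74.00° ✓; |CV| = 5.300 ✓; ∠(CV, VA) = 82.10° ✗; |VA| = 26.60 ✓.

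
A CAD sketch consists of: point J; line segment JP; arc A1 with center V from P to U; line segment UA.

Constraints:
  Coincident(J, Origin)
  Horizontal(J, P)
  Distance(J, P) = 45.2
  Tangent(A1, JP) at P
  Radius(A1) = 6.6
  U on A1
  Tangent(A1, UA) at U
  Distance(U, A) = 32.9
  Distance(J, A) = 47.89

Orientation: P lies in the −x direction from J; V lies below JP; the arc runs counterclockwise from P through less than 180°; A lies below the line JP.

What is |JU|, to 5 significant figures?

51.562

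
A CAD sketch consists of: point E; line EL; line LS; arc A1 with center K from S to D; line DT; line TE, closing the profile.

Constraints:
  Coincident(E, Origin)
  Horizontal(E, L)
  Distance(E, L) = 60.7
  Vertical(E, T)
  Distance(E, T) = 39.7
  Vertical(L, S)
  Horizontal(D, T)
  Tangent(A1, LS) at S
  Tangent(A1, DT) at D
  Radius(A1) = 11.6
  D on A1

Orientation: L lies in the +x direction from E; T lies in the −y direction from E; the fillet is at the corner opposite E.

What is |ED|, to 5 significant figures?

63.142

E is at the origin; E and L share the same y with |EL| = 60.7 and L on the +x side, so L = (60.700, 0.0000). ET is vertical with |ET| = 39.7 and T on the −y side, so T = (0.0000, -39.700). The virtual corner opposite E is at (60.700, -39.700). Since A1 is tangent to LS there, KS ⟂ LS and A1 meets DT tangentially, so KD is at right angles to DT, with radius 11.6, so the center K sits 11.6 in from both sides at K = (49.100, -28.100). That places the tangent points at S = (60.700, -28.100) on LS and D = (49.100, -39.700) on DT. Then |ED| = |D − E| = 63.142.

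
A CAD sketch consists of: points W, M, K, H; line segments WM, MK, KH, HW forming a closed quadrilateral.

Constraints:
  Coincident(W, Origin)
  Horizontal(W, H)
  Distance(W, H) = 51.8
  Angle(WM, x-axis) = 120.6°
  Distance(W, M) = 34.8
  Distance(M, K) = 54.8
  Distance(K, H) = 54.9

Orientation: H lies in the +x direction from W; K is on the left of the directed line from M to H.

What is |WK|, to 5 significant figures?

60.968

W is at the origin; WH is horizontal with |WH| = 51.8 and H in +x, so H = (51.8, 0). WM runs at 120.6° with |WM| = 34.8, so M = (-17.715, 29.954). K is determined by |MK| = 54.8 and |KH| = 54.9 together: it lies at the intersection of circle(M, 54.8) and circle(H, 54.9). With |MH| = 75.694, the foot of the radical line on MH is 37.774 from M and the perpendicular offset is √(54.8² − 37.774²) = 39.701. Taking the left-of-MH solution: K = (32.687, 51.465).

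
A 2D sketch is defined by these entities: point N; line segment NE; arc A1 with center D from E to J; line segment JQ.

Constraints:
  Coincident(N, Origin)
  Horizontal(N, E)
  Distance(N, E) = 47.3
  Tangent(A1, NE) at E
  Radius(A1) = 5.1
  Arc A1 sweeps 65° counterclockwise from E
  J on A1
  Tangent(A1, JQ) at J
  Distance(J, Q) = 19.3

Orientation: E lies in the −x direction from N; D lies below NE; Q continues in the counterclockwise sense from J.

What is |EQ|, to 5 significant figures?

24.103

N is at the origin; N and E share the same y with |NE| = 47.3 and E on the −x side, so E = (-47.300, 0.0000). The tangent condition forces DE to be normal to NE, so D = E + (0, -5.1) = (-47.300, -5.1000). On A1, E sits at bearing 90° from D; a 65° counterclockwise sweep puts J at bearing 155°, so J = D + 5.1·(cos 155°, sin 155°) = (-51.922, -2.9446). Tangency of A1 to JQ means the radius DJ is perpendicular to JQ, so JQ runs along (−sin 155°, cos 155°); with |JQ| = 19.3, Q = (-60.079, -20.436). Then |EQ| = |Q − E| = 24.103.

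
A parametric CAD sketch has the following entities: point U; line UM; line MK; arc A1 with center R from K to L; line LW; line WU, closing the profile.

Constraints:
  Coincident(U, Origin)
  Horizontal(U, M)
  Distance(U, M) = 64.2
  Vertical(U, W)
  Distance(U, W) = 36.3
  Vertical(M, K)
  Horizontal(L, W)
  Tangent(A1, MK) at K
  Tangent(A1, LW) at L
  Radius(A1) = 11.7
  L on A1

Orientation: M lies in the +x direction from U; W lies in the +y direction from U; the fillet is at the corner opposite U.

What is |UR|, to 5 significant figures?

57.978

UW is vertical with |UW| = 36.3 and W on the +y side, so W = (0.0000, 36.300). The virtual corner opposite U is at (64.200, 36.300). Tangency of A1 to MK means the radius RK is perpendicular to MK and tangency of A1 to LW means the radius RL is perpendicular to LW, with radius 11.7, so the center R sits 11.7 in from both sides at R = (52.500, 24.600). Then |UR| = |R − U| = 57.978.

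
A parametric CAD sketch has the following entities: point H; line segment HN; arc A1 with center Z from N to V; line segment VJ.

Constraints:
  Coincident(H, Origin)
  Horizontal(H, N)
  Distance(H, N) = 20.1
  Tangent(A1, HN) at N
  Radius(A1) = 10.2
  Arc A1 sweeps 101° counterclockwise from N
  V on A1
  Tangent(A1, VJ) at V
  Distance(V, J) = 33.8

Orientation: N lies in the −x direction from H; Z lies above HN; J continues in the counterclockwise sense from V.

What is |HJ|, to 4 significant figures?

48.25

H is at the origin; H and N share the same y with |HN| = 20.1 and N on the −x side, so N = (-20.10, 0.000). A1 meets HN tangentially, so ZN is at right angles to HN, so Z = N + (0, 10.2) = (-20.10, 10.20). On A1, N sits at bearing -90° from Z; a 101° counterclockwise sweep puts V at bearing 11°, so V = Z + 10.2·(cos 11°, sin 11°) = (-10.09, 12.15). The tangent condition forces ZV to be normal to VJ, so VJ runs along (−sin 11°, cos 11°); with |VJ| = 33.8, J = (-16.54, 45.33). Then |HJ| = |J − H| = 48.25.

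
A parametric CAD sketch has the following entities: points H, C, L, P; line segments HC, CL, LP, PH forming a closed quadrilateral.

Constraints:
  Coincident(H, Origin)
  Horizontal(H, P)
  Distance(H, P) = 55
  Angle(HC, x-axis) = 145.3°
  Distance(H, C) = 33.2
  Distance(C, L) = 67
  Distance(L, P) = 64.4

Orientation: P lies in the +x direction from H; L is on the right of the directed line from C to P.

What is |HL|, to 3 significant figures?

40.3

H is at the origin; H and P share the same y with |HP| = 55.0 and P in +x, so P = (55.0, 0). HC runs at 145.3° with |HC| = 33.2, so C = (-27.3, 18.9). L is determined by |CL| = 67.0 and |LP| = 64.4 together: it lies at the intersection of circle(C, 67.0) and circle(P, 64.4). With |CP| = 84.4, the foot of the radical line on CP is 44.2 from C and the perpendicular offset is √(67.0² − 44.2²) = 50.3. Taking the right-of-CP solution: L = (4.56, -40.0).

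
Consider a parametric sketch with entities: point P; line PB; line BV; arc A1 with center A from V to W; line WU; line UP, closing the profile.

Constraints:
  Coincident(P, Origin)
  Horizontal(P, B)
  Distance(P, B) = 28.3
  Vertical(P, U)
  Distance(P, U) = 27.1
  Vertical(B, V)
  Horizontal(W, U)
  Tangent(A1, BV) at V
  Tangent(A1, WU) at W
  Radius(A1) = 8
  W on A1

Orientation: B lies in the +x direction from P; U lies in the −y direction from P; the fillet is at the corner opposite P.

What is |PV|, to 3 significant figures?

34.1

P is at the origin; PB is horizontal with |PB| = 28.3 and B on the +x side, so B = (28.3, 0.00). PU is vertical with |PU| = 27.1 and U on the −y side, so U = (0.00, -27.1). The virtual corner opposite P is at (28.3, -27.1). Since A1 is tangent to BV there, AV ⟂ BV and tangency of A1 to WU means the radius AW is perpendicular to WU, with radius 8.0, so the center A sits 8.0 in from both sides at A = (20.3, -19.1). That places the tangent points at V = (28.3, -19.1) on BV and W = (20.3, -27.1) on WU. Then |PV| = |V − P| = 34.1.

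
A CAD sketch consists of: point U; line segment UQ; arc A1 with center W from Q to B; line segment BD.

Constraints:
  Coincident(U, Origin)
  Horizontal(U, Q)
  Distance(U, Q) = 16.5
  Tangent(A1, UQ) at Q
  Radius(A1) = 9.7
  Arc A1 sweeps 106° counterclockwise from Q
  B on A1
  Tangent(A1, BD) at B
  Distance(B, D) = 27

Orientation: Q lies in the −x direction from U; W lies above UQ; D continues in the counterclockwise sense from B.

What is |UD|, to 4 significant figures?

41.02

On A1, Q sits at bearing -90° from W; a 106° counterclockwise sweep puts B at bearing 16°, so B = W + 9.7·(cos 16°, sin 16°) = (-7.176, 12.37). Since A1 is tangent to BD there, WB ⟂ BD, so BD runs along (−sin 16°, cos 16°); with |BD| = 27.0, D = (-14.62, 38.33). Then |UD| = |D − U| = 41.02.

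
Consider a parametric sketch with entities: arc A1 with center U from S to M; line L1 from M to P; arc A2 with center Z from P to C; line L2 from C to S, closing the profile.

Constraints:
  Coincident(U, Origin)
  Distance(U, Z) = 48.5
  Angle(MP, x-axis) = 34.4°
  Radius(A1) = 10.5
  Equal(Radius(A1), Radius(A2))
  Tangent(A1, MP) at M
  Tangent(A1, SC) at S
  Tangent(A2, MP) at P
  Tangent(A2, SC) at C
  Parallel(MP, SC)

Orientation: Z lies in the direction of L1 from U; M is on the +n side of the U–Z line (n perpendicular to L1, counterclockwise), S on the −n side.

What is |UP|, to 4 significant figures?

49.62

Tangency of A1 to both parallel lines with radius 10.5 puts M and S at U ± 10.5·n: M = (-5.932, 8.664), S = (5.932, -8.664). Equal radii place P and C the same way about Z: P = Z + 10.5·n = (34.09, 36.06), C = Z − 10.5·n = (45.95, 18.74). Then |UP| = |P − U| = 49.62.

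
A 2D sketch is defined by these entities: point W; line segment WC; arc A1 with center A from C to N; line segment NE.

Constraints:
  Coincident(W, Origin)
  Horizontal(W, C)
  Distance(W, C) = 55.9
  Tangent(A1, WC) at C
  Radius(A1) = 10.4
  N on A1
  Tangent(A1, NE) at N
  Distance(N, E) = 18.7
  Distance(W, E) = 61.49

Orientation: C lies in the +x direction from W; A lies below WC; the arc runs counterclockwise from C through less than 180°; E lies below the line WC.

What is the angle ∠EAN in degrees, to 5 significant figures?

60.919°

Checks: |AN| = 10.40 ✓; ∠(AN, NE) = 90.00° ✓; |NE| = 18.70 ✓; |WE| = 61.49 ✓.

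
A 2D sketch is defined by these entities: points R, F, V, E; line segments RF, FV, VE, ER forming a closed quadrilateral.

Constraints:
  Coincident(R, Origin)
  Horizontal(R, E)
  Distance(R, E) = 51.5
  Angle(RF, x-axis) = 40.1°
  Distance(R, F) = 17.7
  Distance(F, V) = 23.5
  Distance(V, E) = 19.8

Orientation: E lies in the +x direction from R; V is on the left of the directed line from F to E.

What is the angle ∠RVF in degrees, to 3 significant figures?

15.0°

Checks: |FV| = 23.50 ✓; |VE| = 19.80 ✓.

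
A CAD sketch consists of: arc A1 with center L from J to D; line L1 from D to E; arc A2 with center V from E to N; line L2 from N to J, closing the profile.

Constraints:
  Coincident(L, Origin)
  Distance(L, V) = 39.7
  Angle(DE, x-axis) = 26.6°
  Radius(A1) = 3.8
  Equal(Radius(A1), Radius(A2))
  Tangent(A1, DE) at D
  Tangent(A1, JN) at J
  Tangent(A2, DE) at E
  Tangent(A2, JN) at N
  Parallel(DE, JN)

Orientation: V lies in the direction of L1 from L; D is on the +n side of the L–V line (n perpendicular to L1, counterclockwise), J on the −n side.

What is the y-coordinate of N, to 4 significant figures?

14.38

The slot axis is L1's direction at 26.6°, so u = (cos 26.6°, sin 26.6°) = (0.8942, 0.4478) and n = (−sin 26.6°, cos 26.6°) = (-0.4478, 0.8942). L is at the origin and V lies 39.7 along u from L, so V = 39.7·u = (35.50, 17.78). Tangency of A1 to both parallel lines with radius 3.8 puts D and J at L ± 3.8·n: D = (-1.701, 3.398), J = (1.701, -3.398). Equal radii place E and N the same way about V: E = V + 3.8·n = (33.80, 21.17), N = V − 3.8·n = (37.20, 14.38). So N.y = 14.38.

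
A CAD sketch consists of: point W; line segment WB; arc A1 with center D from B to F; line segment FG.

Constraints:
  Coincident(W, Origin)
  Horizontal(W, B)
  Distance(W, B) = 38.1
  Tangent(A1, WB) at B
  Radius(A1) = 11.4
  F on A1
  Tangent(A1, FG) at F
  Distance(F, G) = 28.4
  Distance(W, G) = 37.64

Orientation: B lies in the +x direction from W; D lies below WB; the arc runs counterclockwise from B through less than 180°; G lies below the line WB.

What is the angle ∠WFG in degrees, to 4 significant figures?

82.95°

W is at the origin; W and B share the same y with |WB| = 38.1 and B on the +x side, so B = (38.10, 0.000). Since A1 is tangent to WB there, DB ⟂ WB, so D = B + (0, -11.4) = (38.10, -11.40). Since DF ⟂ FG (tangency), |DG| = √(11.4² + 28.4²) = 30.60 regardless of where F sits on A1. So G lies on both circle(W, 37.64) and circle(D, 30.60); the below-WB intersection is G = (17.01, -33.58). F is the foot of the tangent from G: F = (27.51, -7.187).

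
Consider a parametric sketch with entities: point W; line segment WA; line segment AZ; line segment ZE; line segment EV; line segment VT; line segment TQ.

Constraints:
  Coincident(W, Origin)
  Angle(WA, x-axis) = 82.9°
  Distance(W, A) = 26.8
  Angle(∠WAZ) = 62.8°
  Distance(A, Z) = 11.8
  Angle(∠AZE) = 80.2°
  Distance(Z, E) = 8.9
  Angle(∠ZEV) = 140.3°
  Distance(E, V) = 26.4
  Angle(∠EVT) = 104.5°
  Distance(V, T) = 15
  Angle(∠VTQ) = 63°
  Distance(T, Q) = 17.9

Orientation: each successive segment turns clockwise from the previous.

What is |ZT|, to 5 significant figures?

38.044

W is at the origin; WA runs at 82.9° with length 26.8, so A = (3.3125, 26.594). ∠WAZ = 62.8° gives AZ at -34.300° from the x-axis; with |AZ| = 11.8, Z = (13.060, 19.945). ∠AZE = 80.2° gives ZE at -134.10° from the x-axis; with |ZE| = 8.9, E = (6.8669, 13.554). ∠ZEV = 140.3° gives EV at -173.80° from the x-axis; with |EV| = 26.4, V = (-19.379, 10.702). ∠EVT = 104.5° gives VT at 110.70° from the x-axis; with |VT| = 15.0, T = (-24.681, 24.734). Then |ZT| = |T − Z| = 38.044.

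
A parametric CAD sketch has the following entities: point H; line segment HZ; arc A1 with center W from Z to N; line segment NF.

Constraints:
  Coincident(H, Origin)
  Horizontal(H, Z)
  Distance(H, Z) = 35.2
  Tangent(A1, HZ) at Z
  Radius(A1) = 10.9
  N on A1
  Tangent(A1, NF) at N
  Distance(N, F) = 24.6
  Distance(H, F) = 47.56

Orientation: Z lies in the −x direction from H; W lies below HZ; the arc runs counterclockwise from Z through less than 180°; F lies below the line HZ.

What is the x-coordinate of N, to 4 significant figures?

-44.03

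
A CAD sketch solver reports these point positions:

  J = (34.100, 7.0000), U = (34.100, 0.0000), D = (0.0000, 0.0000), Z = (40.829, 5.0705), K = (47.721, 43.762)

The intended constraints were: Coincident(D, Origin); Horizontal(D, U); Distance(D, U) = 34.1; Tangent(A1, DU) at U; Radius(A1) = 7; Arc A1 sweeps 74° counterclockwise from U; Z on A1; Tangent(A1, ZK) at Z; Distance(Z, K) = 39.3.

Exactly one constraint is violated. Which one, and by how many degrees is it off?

Tangent(A1, ZK) at Z — off by 5.90°.

D = (0.00, 0.00) ✓; D.y = 0.00, U.y = 0.00 ✓; |DU| = 34.10 ✓; ∠(JU, UD) = 90.00° ✓; |JU| = 7.000 ✓; bearing(J→Z) − bearing(J→U) = 74.00° ✓; |JZ| = 7.000 ✓; ∠(JZ, ZK) = 84.10° ✗; |ZK| = 39.30 ✓.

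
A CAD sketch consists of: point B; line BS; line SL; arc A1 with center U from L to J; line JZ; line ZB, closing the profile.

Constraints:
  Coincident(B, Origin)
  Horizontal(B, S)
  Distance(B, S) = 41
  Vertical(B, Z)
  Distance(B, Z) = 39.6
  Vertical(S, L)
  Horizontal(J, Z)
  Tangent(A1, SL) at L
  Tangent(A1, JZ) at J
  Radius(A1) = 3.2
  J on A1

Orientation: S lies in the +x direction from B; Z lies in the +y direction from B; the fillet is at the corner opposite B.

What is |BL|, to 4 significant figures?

54.83

B is at the origin; B and S share the same y with |BS| = 41.0 and S on the +x side, so S = (41.00, 0.000). B and Z share the same x with |BZ| = 39.6 and Z on the +y side, so Z = (0.000, 39.60). The virtual corner opposite B is at (41.00, 39.60). The tangent condition forces UL to be normal to SL and the tangent condition forces UJ to be normal to JZ, with radius 3.2, so the center U sits 3.2 in from both sides at U = (37.80, 36.40). That places the tangent points at L = (41.00, 36.40) on SL and J = (37.80, 39.60) on JZ. Then |BL| = |L − B| = 54.83.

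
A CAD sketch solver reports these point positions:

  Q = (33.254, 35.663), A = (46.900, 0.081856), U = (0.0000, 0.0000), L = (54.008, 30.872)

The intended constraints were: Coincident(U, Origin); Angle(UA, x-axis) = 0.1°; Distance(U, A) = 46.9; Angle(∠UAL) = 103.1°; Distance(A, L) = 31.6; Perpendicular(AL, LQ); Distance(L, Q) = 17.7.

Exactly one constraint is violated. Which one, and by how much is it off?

Distance(L, Q) = 17.7 — off by 3.60.

U = (0.00, 0.00) ✓; UA at 0.1000° ✓; |UA| = 46.90 ✓; ∠UAL = 103.1° ✓; |AL| = 31.60 ✓; ∠(AL, LQ) = 90.00° ✓; |LQ| = 21.30 ✗.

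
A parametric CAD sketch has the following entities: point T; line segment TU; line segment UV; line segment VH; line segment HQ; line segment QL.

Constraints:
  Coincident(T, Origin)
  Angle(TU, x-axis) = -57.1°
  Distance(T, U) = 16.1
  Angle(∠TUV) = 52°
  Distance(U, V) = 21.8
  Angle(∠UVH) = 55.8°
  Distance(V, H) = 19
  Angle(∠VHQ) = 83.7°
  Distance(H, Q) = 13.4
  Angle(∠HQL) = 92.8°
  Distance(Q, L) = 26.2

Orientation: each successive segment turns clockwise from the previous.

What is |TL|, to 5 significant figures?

27.328

∠VHQ = 83.7° gives HQ at -45.600° from the x-axis; with |HQ| = 13.4, Q = (8.4411, -6.4510). ∠HQL = 92.8° gives QL at -132.80° from the x-axis; with |QL| = 26.2, L = (-9.3602, -25.675). Then |TL| = |L − T| = 27.328.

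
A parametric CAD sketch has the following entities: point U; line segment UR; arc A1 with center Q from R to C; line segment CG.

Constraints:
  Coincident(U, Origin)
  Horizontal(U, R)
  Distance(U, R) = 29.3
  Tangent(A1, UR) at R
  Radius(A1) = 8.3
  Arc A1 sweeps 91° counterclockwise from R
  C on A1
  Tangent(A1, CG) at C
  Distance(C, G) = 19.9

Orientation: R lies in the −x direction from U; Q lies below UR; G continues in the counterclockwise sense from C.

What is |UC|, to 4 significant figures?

38.54

U is at the origin; UR is horizontal with |UR| = 29.3 and R on the −x side, so R = (-29.30, 0.000). Tangency of A1 to UR means the radius QR is perpendicular to UR, so Q = R + (0, -8.3) = (-29.30, -8.300). On A1, R sits at bearing 90° from Q; a 91° counterclockwise sweep puts C at bearing 181°, so C = Q + 8.3·(cos 181°, sin 181°) = (-37.60, -8.445). Then |UC| = |C − U| = 38.54.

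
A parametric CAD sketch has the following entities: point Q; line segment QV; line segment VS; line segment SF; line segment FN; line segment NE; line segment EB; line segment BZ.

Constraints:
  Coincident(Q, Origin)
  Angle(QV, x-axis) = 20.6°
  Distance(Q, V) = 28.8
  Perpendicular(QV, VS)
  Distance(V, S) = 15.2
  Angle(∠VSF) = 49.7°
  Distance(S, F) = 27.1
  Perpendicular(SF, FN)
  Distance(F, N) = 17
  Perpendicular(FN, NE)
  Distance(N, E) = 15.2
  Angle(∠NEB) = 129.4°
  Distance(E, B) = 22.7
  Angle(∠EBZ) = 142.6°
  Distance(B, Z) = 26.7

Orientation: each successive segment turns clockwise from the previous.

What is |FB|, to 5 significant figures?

29.613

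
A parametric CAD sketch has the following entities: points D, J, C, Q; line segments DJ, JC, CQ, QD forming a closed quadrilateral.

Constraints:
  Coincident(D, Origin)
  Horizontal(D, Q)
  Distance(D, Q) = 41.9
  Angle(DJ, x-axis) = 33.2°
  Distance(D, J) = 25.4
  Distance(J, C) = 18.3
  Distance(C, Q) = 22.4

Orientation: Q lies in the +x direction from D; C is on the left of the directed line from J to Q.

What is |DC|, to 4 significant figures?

43.62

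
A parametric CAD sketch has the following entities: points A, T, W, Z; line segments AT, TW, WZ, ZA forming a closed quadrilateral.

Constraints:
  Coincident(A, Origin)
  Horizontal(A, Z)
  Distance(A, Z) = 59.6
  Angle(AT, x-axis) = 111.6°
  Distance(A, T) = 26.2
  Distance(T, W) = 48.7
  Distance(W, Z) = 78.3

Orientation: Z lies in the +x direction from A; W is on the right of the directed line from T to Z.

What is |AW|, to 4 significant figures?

28.30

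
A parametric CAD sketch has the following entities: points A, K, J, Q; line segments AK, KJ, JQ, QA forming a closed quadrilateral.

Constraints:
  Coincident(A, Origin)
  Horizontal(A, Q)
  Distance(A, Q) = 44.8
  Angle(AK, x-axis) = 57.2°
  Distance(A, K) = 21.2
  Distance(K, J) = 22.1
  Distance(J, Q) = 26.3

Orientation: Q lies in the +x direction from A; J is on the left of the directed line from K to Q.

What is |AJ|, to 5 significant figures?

40.359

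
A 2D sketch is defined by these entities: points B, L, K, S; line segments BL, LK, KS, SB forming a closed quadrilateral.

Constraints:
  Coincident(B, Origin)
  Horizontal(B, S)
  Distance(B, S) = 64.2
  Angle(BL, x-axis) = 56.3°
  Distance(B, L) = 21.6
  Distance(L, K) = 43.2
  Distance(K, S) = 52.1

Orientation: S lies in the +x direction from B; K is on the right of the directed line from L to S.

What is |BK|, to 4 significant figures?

30.82

Checks: |LK| = 43.20 ✓; |KS| = 52.10 ✓.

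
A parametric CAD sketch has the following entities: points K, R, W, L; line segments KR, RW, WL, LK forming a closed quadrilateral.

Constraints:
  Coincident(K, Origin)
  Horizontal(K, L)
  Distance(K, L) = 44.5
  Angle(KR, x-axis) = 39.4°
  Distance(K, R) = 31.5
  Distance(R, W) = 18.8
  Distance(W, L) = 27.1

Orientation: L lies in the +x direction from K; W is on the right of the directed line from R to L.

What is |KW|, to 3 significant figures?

17.7

K is at the origin; K and L share the same y with |KL| = 44.5 and L in +x, so L = (44.5, 0). KR runs at 39.4° with |KR| = 31.5, so R = (24.3, 20.0). W is determined by |RW| = 18.8 and |WL| = 27.1 together: it lies at the intersection of circle(R, 18.8) and circle(L, 27.1). With |RL| = 28.4, the foot of the radical line on RL is 7.49 from R and the perpendicular offset is √(18.8² − 7.49²) = 17.2. Taking the right-of-RL solution: W = (17.5, 2.48).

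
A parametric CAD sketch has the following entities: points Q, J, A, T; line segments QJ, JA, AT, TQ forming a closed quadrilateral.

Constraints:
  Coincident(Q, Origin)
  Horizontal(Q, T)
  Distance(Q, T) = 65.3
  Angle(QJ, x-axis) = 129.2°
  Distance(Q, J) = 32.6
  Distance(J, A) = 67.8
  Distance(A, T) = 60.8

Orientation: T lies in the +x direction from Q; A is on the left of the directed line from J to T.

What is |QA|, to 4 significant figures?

68.38

Q is at the origin; Q and T share the same y with |QT| = 65.3 and T in +x, so T = (65.3, 0). QJ runs at 129.2° with |QJ| = 32.6, so J = (-20.60, 25.26). A is determined by |JA| = 67.8 and |AT| = 60.8 together: it lies at the intersection of circle(J, 67.8) and circle(T, 60.8). With |JT| = 89.54, the foot of the radical line on JT is 49.80 from J and the perpendicular offset is √(67.8² − 49.80²) = 46.01. Taking the left-of-JT solution: A = (40.15, 55.36).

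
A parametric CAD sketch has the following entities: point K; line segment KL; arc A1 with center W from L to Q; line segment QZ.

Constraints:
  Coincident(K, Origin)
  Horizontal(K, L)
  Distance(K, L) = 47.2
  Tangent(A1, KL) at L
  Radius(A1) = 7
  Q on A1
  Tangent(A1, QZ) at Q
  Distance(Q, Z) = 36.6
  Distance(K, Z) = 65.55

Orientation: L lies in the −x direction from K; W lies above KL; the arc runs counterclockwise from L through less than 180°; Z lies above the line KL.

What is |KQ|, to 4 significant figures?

41.26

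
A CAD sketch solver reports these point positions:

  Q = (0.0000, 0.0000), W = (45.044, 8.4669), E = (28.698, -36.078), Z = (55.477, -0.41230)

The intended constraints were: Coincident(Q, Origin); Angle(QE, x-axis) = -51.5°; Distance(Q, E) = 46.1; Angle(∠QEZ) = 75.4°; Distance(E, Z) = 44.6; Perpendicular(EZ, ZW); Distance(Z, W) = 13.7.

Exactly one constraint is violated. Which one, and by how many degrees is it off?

Perpendicular(EZ, ZW) — off by 3.50°.

Q = (0.00, 0.00) ✓; QE at -51.50° ✓; |QE| = 46.10 ✓; ∠QEZ = 75.40° ✓; |EZ| = 44.60 ✓; ∠(EZ, ZW) = 86.50° ✗; |ZW| = 13.70 ✓.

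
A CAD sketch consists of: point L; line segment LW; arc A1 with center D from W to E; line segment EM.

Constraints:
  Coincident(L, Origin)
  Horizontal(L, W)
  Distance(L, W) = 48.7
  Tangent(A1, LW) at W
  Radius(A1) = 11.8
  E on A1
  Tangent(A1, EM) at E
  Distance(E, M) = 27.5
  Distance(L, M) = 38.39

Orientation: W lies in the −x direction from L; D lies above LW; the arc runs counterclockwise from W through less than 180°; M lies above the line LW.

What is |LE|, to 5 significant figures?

38.970

L is at the origin; L and W share the same y with |LW| = 48.7 and W on the −x side, so W = (-48.700, 0.0000). The tangent condition forces DW to be normal to LW, so D = W + (0, 11.8) = (-48.700, 11.800). Since DE ⟂ EM (tangency), |DM| = √(11.8² + 27.5²) = 29.925 regardless of where E sits on A1. So M lies on both circle(L, 38.39) and circle(D, 29.925); the above-LW intersection is M = (-24.570, 29.498). E is the foot of the tangent from M: E = (-38.535, 5.8077).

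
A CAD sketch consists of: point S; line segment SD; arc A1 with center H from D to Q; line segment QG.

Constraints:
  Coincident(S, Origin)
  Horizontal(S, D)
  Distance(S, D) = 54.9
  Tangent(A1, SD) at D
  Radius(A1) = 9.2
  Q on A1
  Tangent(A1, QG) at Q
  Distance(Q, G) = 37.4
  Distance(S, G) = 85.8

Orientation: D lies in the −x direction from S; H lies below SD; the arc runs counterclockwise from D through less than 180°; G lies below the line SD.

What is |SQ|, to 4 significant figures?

64.03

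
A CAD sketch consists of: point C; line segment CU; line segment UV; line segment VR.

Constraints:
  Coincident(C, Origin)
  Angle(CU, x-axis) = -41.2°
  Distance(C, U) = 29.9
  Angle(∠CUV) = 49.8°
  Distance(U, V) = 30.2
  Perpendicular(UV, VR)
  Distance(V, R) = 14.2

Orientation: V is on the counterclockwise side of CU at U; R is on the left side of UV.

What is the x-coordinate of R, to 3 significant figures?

8.83

C is at the origin; CU runs at -41.2° with length 29.9, so U = 29.9·(cos -41.2°, sin -41.2°) = (22.5, -19.7). ∠CUV = 49.8°, so UV runs at -41.2° + (180° − 49.8°) = 89.0° from the x-axis; with |UV| = 30.2, V = U + 30.2·(cos 89.0°, sin 89.0°) = (23.0, 10.5). UV ⟂ VR; with |VR| = 14.2 on the left of UV, R = V + 14.2·(-1.00, 0.0175) = (8.83, 10.7). So R.x = 8.83.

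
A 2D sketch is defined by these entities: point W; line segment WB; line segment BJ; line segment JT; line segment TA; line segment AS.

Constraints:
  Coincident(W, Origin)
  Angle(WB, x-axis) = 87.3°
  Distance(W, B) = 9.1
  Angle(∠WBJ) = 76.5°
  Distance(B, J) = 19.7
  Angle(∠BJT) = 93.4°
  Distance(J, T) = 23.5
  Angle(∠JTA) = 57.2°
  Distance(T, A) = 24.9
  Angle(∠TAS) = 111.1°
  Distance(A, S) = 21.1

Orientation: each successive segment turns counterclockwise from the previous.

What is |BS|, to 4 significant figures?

9.949

W is at the origin; WB runs at 87.3° with length 9.1, so B = (0.4287, 9.090). ∠WBJ = 76.5° gives BJ at -169.2° from the x-axis; with |BJ| = 19.7, J = (-18.92, 5.398). ∠BJT = 93.4° gives JT at -82.60° from the x-axis; with |JT| = 23.5, T = (-15.90, -17.91). ∠JTA = 57.2° gives TA at 40.20° from the x-axis; with |TA| = 24.9, A = (3.123, -1.834). ∠TAS = 111.1° gives AS at 109.1° from the x-axis; with |AS| = 21.1, S = (-3.781, 18.10). Then |BS| = |S − B| = 9.949.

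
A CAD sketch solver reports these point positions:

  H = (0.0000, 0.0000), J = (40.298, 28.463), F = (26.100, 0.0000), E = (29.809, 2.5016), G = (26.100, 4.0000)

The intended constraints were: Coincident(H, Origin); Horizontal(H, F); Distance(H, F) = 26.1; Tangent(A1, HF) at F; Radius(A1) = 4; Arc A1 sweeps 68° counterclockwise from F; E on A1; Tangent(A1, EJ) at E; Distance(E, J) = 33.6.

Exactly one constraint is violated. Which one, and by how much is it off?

Distance(E, J) = 33.6 — off by 5.60.

H = (0.00, 0.00) ✓; H.y = 0.00, F.y = 0.00 ✓; |HF| = 26.10 ✓; ∠(GF, FH) = 90.00° ✓; |GF| = 4.000 ✓; bearing(G→E) − bearing(G→F) = 68.00° ✓; |GE| = 4.000 ✓; ∠(GE, EJ) = 90.00° ✓; |EJ| = 28.00 ✗.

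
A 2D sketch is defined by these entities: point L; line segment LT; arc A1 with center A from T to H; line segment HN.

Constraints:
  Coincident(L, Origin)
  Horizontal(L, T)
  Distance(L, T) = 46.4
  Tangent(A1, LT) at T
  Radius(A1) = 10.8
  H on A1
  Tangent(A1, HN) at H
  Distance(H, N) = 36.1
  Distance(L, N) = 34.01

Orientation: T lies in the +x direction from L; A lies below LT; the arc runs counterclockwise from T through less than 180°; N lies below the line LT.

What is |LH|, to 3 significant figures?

38.5

Checks: L.y = 0.00, T.y = 0.00 ✓; |AH| = 10.80 ✓; ∠(AH, HN) = 90.00° ✓; |HN| = 36.10 ✓; |LN| = 34.01 ✓.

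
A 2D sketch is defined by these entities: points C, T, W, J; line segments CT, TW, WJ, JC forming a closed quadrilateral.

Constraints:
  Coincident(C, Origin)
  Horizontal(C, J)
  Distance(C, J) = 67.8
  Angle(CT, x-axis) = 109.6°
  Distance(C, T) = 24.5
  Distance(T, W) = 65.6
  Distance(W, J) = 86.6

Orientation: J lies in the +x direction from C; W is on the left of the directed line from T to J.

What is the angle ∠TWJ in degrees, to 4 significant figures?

61.10°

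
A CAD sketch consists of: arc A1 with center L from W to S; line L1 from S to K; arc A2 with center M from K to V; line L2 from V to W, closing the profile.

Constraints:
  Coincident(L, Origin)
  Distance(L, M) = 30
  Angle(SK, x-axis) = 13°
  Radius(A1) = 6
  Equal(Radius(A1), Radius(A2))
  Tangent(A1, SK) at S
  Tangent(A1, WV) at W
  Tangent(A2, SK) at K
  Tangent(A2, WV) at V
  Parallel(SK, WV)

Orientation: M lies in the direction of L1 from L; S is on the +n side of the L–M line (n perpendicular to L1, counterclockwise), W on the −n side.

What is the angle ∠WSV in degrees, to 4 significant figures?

68.20°

The slot axis is L1's direction at 13.0°, so u = (cos 13.0°, sin 13.0°) = (0.9744, 0.2250) and n = (−sin 13.0°, cos 13.0°) = (-0.2250, 0.9744). L is at the origin and M lies 30.0 along u from L, so M = 30.0·u = (29.23, 6.749). Tangency of A1 to both parallel lines with radius 6.0 puts S and W at L ± 6.0·n: S = (-1.350, 5.846), W = (1.350, -5.846). Equal radii place K and V the same way about M: K = M + 6.0·n = (27.88, 12.59), V = M − 6.0·n = (30.58, 0.9023). Then cos ∠WSV = SW·SV / (|SW||SV|), giving 68.20°.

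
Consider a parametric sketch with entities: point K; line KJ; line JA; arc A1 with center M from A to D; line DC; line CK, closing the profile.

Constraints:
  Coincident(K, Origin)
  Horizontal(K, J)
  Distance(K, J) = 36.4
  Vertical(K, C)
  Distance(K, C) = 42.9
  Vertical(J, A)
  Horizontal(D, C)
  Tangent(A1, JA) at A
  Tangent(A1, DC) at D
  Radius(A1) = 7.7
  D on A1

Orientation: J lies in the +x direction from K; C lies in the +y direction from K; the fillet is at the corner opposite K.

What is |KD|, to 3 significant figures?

51.6

K is at the origin; K and J share the same y with |KJ| = 36.4 and J on the +x side, so J = (36.4, 0.00). KC is vertical with |KC| = 42.9 and C on the +y side, so C = (0.00, 42.9). The virtual corner opposite K is at (36.4, 42.9). Tangency of A1 to JA means the radius MA is perpendicular to JA and since A1 is tangent to DC there, MD ⟂ DC, with radius 7.7, so the center M sits 7.7 in from both sides at M = (28.7, 35.2). That places the tangent points at A = (36.4, 35.2) on JA and D = (28.7, 42.9) on DC. Then |KD| = |D − K| = 51.6.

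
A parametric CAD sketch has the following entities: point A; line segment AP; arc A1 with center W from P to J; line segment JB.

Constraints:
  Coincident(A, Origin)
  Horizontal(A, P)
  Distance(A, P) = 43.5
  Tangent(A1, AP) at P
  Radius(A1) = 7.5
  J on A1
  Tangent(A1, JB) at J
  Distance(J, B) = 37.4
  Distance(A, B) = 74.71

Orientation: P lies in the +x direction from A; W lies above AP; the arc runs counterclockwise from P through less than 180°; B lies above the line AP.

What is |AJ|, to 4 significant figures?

50.83

Checks: |WJ| = 7.500 ✓; ∠(WJ, JB) = 90.00° ✓; |JB| = 37.40 ✓; |AB| = 74.71 ✓.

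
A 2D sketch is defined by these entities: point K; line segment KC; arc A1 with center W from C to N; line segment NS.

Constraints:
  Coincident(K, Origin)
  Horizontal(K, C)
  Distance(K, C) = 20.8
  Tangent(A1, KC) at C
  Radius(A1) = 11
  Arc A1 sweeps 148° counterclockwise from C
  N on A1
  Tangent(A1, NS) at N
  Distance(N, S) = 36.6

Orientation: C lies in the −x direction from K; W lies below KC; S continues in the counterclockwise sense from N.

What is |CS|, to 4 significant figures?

47.05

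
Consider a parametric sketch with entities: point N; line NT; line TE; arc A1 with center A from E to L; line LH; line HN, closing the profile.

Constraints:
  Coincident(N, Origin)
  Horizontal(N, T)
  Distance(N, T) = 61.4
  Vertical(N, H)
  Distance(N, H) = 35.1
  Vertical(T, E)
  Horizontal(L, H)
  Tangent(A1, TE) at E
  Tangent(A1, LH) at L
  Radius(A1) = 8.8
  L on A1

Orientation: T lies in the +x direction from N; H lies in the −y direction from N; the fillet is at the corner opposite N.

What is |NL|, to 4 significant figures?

63.24

The virtual corner opposite N is at (61.40, -35.10). Tangency of A1 to TE means the radius AE is perpendicular to TE and tangency of A1 to LH means the radius AL is perpendicular to LH, with radius 8.8, so the center A sits 8.8 in from both sides at A = (52.60, -26.30). That places the tangent points at E = (61.40, -26.30) on TE and L = (52.60, -35.10) on LH. Then |NL| = |L − N| = 63.24.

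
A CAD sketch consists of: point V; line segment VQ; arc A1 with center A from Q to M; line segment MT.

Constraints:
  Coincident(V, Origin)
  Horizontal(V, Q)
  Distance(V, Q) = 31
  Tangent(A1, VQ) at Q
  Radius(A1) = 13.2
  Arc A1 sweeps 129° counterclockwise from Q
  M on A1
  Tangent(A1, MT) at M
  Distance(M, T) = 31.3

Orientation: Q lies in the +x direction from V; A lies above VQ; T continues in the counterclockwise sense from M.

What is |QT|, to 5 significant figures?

46.794

On A1, Q sits at bearing -90° from A; a 129° counterclockwise sweep puts M at bearing 39°, so M = A + 13.2·(cos 39°, sin 39°) = (41.258, 21.507). Since A1 is tangent to MT there, AM ⟂ MT, so MT runs along (−sin 39°, cos 39°); with |MT| = 31.3, T = (21.561, 45.832). Then |QT| = |T − Q| = 46.794.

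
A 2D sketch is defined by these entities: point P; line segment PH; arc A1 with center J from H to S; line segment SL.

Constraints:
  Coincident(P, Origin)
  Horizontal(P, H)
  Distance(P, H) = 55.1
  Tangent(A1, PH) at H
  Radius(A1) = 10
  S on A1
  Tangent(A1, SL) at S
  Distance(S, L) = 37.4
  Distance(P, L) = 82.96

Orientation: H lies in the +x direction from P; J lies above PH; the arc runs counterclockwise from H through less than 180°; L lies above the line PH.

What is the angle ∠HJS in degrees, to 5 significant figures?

84.034°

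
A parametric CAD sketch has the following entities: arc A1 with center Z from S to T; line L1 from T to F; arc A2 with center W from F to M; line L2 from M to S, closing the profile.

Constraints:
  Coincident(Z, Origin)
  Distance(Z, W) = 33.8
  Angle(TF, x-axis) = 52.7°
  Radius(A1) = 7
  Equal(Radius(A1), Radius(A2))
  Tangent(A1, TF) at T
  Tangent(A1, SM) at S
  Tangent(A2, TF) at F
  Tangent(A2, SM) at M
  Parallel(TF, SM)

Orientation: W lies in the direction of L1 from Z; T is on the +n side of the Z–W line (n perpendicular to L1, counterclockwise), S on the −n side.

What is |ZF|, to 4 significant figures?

34.52

The slot axis is L1's direction at 52.7°, so u = (cos 52.7°, sin 52.7°) = (0.6060, 0.7955) and n = (−sin 52.7°, cos 52.7°) = (-0.7955, 0.6060). Z is at the origin and W lies 33.8 along u from Z, so W = 33.8·u = (20.48, 26.89). Tangency of A1 to both parallel lines with radius 7.0 puts T and S at Z ± 7.0·n: T = (-5.568, 4.242), S = (5.568, -4.242). Equal radii place F and M the same way about W: F = W + 7.0·n = (14.91, 31.13), M = W − 7.0·n = (26.05, 22.65). Then |ZF| = |F − Z| = 34.52.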